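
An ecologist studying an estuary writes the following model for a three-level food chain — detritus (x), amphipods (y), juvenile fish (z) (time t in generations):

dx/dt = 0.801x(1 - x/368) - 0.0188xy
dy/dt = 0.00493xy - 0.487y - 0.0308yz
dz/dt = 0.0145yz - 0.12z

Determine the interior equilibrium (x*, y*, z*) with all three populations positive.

x* ≈ 297, y* ≈ 8.28, z* ≈ 31.7

From dz/dt = 0: 0.0145y* = 0.12, so y* = 8.28.
From dx/dt = 0: 0.801(1 - x*/368) = 0.0188·8.28, giving x* = 368·(1 - 0.194) = 297.
From dy/dt = 0: 0.00493·297 - 0.487 = 0.0308z*, so z* = 0.975/0.0308 = 31.7.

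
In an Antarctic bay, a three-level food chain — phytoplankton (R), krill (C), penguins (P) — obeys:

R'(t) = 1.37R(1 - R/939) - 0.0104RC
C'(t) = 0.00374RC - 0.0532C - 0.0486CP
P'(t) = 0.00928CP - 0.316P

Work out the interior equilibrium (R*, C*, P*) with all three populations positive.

From dP/dt = 0: 0.00928C* = 0.316, so C* = 34.1.
From dR/dt = 0: 1.37(1 - R*/939) = 0.0104·34.1, giving R* = 939·(1 - 0.258) = 696.
From dC/dt = 0: 0.00374·696 - 0.0532 = 0.0486P*, so P* = 2.55/0.0486 = 52.5.

R* ≈ 696, C* ≈ 34.1, P* ≈ 52.5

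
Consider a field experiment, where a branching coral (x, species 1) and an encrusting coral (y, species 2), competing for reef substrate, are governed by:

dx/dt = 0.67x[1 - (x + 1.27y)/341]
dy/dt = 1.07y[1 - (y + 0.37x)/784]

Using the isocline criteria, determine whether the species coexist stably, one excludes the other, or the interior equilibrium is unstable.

Compare the nullcline intercepts: K1/α12 = 341/1.27 = 269 < K2 = 784; K2/α21 = 784/0.37 = 2120 > K1 = 341.
Since the inequalities point opposite ways, species 2 can invade but species 1 cannot.

species 2 excludes species 1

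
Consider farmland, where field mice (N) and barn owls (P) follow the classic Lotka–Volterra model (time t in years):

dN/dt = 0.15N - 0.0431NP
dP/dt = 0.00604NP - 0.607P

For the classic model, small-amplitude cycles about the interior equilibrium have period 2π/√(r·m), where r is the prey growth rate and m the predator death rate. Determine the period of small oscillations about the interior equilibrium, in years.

T ≈ 20.8 years

Here r = 0.15 and m = 0.607, so r·m = 0.091.
ω = √0.091 = 0.302 per year, hence T = 2π/ω ≈ 20.8 years.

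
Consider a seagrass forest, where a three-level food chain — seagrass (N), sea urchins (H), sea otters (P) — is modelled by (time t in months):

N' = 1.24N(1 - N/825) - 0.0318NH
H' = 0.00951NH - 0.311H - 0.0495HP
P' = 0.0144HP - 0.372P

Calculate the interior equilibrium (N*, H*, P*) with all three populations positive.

N* ≈ 278, H* ≈ 25.8, P* ≈ 47.2

From dP/dt = 0: 0.0144H* = 0.372, so H* = 25.8.
From dN/dt = 0: 1.24(1 - N*/825) = 0.0318·25.8, giving N* = 825·(1 - 0.662) = 278.
From dH/dt = 0: 0.00951·278 - 0.311 = 0.0495P*, so P* = 2.34/0.0495 = 47.2.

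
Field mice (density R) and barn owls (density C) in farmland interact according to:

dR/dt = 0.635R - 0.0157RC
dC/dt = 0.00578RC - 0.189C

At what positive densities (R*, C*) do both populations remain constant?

R* ≈ 32.7, C* ≈ 40.4

Set dC/dt = 0 with C > 0: 0.00578R - 0.189 = 0, so R* = 0.189/0.00578 = 32.7.
Set dR/dt = 0 with R > 0: 0.635 - 0.0157C = 0, so C* = 0.635/0.0157 = 40.4.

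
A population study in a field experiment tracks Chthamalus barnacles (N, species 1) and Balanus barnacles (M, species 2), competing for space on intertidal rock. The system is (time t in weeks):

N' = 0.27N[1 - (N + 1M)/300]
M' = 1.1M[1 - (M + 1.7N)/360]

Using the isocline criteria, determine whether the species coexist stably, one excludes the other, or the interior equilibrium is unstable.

Compare the nullcline intercepts: K1/α12 = 300/1 = 300 < K2 = 360; K2/α21 = 360/1.7 = 212 < K1 = 300.
Since both are reversed, neither can invade when rare; the interior point is a saddle.

unstable coexistence (outcome depends on initial conditions)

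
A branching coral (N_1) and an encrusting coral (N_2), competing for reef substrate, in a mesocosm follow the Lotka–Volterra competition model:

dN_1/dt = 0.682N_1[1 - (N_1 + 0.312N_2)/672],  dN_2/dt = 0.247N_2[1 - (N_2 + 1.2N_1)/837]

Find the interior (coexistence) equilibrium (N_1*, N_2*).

N_1* ≈ 657, N_2* ≈ 48.9

Setting both brackets to zero gives the nullclines N_1 + 0.312N_2 = 672 and 1.2N_1 + N_2 = 837.
Substituting N_2 = 837 - 1.2N_1 into the first: N_1(1 - 0.312·1.2) = 672 - 0.312·837.
So N_1* = 411/0.626 = 657, and then N_2* = 837 - 1.2·657 = 48.9.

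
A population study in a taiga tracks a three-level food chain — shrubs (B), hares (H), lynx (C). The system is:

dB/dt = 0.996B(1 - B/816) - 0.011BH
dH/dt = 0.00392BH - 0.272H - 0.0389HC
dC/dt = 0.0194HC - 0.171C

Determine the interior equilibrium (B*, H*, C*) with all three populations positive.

B* ≈ 737, H* ≈ 8.81, C* ≈ 67.2

From dC/dt = 0: 0.0194H* = 0.171, so H* = 8.81.
From dB/dt = 0: 0.996(1 - B*/816) = 0.011·8.81, giving B* = 816·(1 - 0.0973) = 737.
From dH/dt = 0: 0.00392·737 - 0.272 = 0.0389C*, so C* = 2.62/0.0389 = 67.2.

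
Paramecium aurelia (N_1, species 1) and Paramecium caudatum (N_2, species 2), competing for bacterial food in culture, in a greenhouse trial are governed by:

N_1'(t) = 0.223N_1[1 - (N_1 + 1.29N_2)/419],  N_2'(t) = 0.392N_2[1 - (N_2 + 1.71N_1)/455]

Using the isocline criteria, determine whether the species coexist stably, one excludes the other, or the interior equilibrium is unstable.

Compare the nullcline intercepts: K1/α12 = 419/1.29 = 325 < K2 = 455; K2/α21 = 455/1.71 = 266 < K1 = 419.
Since both are reversed, neither can invade when rare; the interior point is a saddle.

unstable coexistence (outcome depends on initial conditions)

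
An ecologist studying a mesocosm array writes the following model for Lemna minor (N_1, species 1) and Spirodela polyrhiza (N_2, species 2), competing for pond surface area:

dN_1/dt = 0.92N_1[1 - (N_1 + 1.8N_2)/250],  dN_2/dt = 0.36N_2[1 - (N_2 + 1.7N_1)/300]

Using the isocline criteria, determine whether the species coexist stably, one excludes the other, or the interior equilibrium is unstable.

unstable coexistence (outcome depends on initial conditions)

Compare the nullcline intercepts: K1/α12 = 250/1.8 = 139 < K2 = 300; K2/α21 = 300/1.7 = 176 < K1 = 250.
Since both are reversed, neither can invade when rare; the interior point is a saddle.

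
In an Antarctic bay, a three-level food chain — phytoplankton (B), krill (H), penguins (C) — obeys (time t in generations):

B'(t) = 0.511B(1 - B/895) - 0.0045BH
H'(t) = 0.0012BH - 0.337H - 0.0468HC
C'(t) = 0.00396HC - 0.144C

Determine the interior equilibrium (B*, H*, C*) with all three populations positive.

From dC/dt = 0: 0.00396H* = 0.144, so H* = 36.4.
From dB/dt = 0: 0.511(1 - B*/895) = 0.0045·36.4, giving B* = 895·(1 - 0.32) = 608.
From dH/dt = 0: 0.0012·608 - 0.337 = 0.0468C*, so C* = 0.393/0.0468 = 8.4.

B* ≈ 608, H* ≈ 36.4, C* ≈ 8.4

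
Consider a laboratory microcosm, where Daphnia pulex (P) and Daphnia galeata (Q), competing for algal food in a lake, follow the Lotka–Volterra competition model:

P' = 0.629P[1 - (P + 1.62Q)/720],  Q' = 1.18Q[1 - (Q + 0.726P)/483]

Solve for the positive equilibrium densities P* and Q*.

P* ≈ 355, Q* ≈ 226

Setting both brackets to zero gives the nullclines P + 1.62Q = 720 and 0.726P + Q = 483.
Substituting Q = 483 - 0.726P into the first: P(1 - 1.62·0.726) = 720 - 1.62·483.
So P* = -62.5/-0.176 = 355, and then Q* = 483 - 0.726·355 = 226.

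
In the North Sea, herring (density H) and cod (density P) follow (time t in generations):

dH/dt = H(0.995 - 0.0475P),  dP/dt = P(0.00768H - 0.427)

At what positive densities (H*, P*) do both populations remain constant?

Set dP/dt = 0 with P > 0: 0.00768H - 0.427 = 0, so H* = 0.427/0.00768 = 55.6.
Set dH/dt = 0 with H > 0: 0.995 - 0.0475P = 0, so P* = 0.995/0.0475 = 20.9.

H* ≈ 55.6, P* ≈ 20.9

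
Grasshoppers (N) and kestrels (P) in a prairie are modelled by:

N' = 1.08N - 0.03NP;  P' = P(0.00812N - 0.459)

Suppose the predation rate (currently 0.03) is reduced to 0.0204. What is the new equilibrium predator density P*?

At the interior fixed point, setting dN/dt = 0 with N > 0 fixes P* = (prey growth rate)/(NP coefficient) — independent of the other coefficients.
With the change, P* = 1.08/0.0204 = 52.9; it rises from 36.

P* ≈ 52.9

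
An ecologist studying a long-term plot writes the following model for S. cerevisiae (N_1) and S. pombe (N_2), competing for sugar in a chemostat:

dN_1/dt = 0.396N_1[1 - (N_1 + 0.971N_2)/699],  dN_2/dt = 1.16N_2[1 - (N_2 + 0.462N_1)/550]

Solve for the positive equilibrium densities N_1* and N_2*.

N_1* ≈ 299, N_2* ≈ 412

Setting both brackets to zero gives the nullclines N_1 + 0.971N_2 = 699 and 0.462N_1 + N_2 = 550.
Substituting N_2 = 550 - 0.462N_1 into the first: N_1(1 - 0.971·0.462) = 699 - 0.971·550.
So N_1* = 165/0.551 = 299, and then N_2* = 550 - 0.462·299 = 412.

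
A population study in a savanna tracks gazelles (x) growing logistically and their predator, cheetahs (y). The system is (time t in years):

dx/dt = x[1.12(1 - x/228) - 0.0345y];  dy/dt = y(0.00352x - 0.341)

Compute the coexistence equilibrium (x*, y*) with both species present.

x* ≈ 96.9, y* ≈ 18.7

From dy/dt = 0 with y > 0: 0.00352x* = 0.341, so x* = 96.9.
Substitute into dx/dt = 0: 1.12(1 - 96.9/228) = 0.0345y*.
The bracket is 0.575, giving y* = 0.644/0.0345 = 18.7.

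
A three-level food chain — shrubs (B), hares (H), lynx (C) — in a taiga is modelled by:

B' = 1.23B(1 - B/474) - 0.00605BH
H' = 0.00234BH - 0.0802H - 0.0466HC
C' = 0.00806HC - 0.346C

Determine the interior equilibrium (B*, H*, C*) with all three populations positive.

B* ≈ 374, H* ≈ 42.9, C* ≈ 17.1

From dC/dt = 0: 0.00806H* = 0.346, so H* = 42.9.
From dB/dt = 0: 1.23(1 - B*/474) = 0.00605·42.9, giving B* = 474·(1 - 0.211) = 374.
From dH/dt = 0: 0.00234·374 - 0.0802 = 0.0466C*, so C* = 0.795/0.0466 = 17.1.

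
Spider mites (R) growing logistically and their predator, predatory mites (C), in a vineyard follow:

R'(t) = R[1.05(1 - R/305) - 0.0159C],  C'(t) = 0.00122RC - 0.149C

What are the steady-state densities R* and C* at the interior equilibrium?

From dC/dt = 0 with C > 0: 0.00122R* = 0.149, so R* = 122.
Substitute into dR/dt = 0: 1.05(1 - 122/305) = 0.0159C*.
The bracket is 0.6, giving C* = 0.63/0.0159 = 39.6.

R* ≈ 122, C* ≈ 39.6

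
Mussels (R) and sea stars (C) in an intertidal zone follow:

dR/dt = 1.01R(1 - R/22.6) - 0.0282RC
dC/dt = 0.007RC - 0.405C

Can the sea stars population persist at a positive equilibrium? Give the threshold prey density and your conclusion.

Threshold R = 57.9; K < 57.9, so no, the predator goes extinct.

The predator equation gives dC/dt > 0 only when R > 0.405/0.007 = 57.9.
Without the predator, R → K = 22.6. Since 22.6 < 57.9, the predator cannot invade.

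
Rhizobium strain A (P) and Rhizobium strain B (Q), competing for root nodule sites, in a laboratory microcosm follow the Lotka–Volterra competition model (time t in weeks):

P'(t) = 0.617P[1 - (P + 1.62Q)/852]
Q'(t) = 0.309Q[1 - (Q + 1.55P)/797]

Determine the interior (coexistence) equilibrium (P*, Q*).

P* ≈ 291, Q* ≈ 347

Setting both brackets to zero gives the nullclines P + 1.62Q = 852 and 1.55P + Q = 797.
Substituting Q = 797 - 1.55P into the first: P(1 - 1.62·1.55) = 852 - 1.62·797.
So P* = -439/-1.51 = 291, and then Q* = 797 - 1.55·291 = 347.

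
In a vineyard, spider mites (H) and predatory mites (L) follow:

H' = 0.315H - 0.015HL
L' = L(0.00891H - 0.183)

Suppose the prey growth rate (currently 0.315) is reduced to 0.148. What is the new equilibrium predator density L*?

L* ≈ 9.87

At the interior fixed point, setting dH/dt = 0 with H > 0 fixes L* = (prey growth rate)/(HL coefficient) — independent of the other coefficients.
With the change, L* = 0.148/0.015 = 9.87; it falls from 21.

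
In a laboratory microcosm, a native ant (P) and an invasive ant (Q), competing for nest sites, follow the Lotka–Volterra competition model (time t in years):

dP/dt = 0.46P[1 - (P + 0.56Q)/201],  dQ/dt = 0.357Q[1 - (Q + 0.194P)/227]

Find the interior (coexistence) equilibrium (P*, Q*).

P* ≈ 82.9, Q* ≈ 211

Setting both brackets to zero gives the nullclines P + 0.56Q = 201 and 0.194P + Q = 227.
Substituting Q = 227 - 0.194P into the first: P(1 - 0.56·0.194) = 201 - 0.56·227.
So P* = 73.9/0.891 = 82.9, and then Q* = 227 - 0.194·82.9 = 211.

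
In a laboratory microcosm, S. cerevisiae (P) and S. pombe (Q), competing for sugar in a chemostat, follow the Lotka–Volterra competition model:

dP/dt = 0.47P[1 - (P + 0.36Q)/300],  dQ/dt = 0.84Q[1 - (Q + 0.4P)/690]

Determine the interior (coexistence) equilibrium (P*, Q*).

P* ≈ 60.3, Q* ≈ 666

Setting both brackets to zero gives the nullclines P + 0.36Q = 300 and 0.4P + Q = 690.
Substituting Q = 690 - 0.4P into the first: P(1 - 0.36·0.4) = 300 - 0.36·690.
So P* = 51.6/0.856 = 60.3, and then Q* = 690 - 0.4·60.3 = 666.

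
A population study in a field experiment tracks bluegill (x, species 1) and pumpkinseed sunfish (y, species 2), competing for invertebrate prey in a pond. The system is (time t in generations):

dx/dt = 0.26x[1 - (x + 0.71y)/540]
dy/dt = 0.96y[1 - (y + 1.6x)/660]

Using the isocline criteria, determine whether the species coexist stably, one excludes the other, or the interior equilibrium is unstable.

species 1 excludes species 2

Compare the nullcline intercepts: K1/α12 = 540/0.71 = 761 > K2 = 660; K2/α21 = 660/1.6 = 412 < K1 = 540.
Since the inequalities point opposite ways, species 1 can invade but species 2 cannot.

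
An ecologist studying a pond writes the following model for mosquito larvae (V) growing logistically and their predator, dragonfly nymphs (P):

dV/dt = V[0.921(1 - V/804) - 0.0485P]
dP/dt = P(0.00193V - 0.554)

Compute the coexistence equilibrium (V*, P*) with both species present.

V* ≈ 287, P* ≈ 12.2

From dP/dt = 0 with P > 0: 0.00193V* = 0.554, so V* = 287.
Substitute into dV/dt = 0: 0.921(1 - 287/804) = 0.0485P*.
The bracket is 0.643, giving P* = 0.592/0.0485 = 12.2.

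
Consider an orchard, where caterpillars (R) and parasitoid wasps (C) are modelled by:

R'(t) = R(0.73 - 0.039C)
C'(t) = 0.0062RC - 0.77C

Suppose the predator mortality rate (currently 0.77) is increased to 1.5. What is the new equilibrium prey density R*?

R* ≈ 242

At the interior fixed point, setting dC/dt = 0 with C > 0 fixes R* = (predator death rate)/(RC coefficient) — independent of the other coefficients.
With the change, R* = 1.5/0.0062 = 242; it rises from 124.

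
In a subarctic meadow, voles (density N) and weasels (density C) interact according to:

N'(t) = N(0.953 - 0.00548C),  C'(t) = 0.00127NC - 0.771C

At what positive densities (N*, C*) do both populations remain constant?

N* ≈ 607, C* ≈ 174

Set dC/dt = 0 with C > 0: 0.00127N - 0.771 = 0, so N* = 0.771/0.00127 = 607.
Set dN/dt = 0 with N > 0: 0.953 - 0.00548C = 0, so C* = 0.953/0.00548 = 174.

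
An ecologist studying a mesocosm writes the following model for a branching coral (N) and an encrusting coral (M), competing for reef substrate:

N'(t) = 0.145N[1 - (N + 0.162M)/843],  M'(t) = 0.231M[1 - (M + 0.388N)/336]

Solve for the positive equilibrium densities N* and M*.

Setting both brackets to zero gives the nullclines N + 0.162M = 843 and 0.388N + M = 336.
Substituting M = 336 - 0.388N into the first: N(1 - 0.162·0.388) = 843 - 0.162·336.
So N* = 789/0.937 = 841, and then M* = 336 - 0.388·841 = 9.51.

N* ≈ 841, M* ≈ 9.51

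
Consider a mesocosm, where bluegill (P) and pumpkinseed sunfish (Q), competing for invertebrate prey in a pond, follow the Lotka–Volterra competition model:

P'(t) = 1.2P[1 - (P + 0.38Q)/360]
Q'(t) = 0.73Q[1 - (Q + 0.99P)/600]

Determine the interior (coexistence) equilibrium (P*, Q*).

Setting both brackets to zero gives the nullclines P + 0.38Q = 360 and 0.99P + Q = 600.
Substituting Q = 600 - 0.99P into the first: P(1 - 0.38·0.99) = 360 - 0.38·600.
So P* = 132/0.624 = 212, and then Q* = 600 - 0.99·212 = 391.

P* ≈ 212, Q* ≈ 391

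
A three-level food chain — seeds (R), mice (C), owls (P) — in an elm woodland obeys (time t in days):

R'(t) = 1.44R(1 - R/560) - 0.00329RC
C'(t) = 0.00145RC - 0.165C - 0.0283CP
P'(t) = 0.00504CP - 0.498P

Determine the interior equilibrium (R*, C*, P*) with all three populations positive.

R* ≈ 434, C* ≈ 98.8, P* ≈ 16.4

From dP/dt = 0: 0.00504C* = 0.498, so C* = 98.8.
From dR/dt = 0: 1.44(1 - R*/560) = 0.00329·98.8, giving R* = 560·(1 - 0.226) = 434.
From dC/dt = 0: 0.00145·434 - 0.165 = 0.0283P*, so P* = 0.464/0.0283 = 16.4.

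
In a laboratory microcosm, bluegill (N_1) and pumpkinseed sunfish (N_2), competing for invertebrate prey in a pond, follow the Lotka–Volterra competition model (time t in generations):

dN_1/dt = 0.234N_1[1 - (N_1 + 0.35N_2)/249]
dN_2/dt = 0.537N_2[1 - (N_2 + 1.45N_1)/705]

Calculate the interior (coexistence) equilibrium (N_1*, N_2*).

N_1* ≈ 4.57, N_2* ≈ 698

Setting both brackets to zero gives the nullclines N_1 + 0.35N_2 = 249 and 1.45N_1 + N_2 = 705.
Substituting N_2 = 705 - 1.45N_1 into the first: N_1(1 - 0.35·1.45) = 249 - 0.35·705.
So N_1* = 2.25/0.493 = 4.57, and then N_2* = 705 - 1.45·4.57 = 698.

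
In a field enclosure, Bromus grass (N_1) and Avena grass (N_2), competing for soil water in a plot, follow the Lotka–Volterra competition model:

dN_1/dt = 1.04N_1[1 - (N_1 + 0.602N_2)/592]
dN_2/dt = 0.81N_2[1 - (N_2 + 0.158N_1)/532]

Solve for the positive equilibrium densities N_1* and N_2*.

N_1* ≈ 300, N_2* ≈ 485

Setting both brackets to zero gives the nullclines N_1 + 0.602N_2 = 592 and 0.158N_1 + N_2 = 532.
Substituting N_2 = 532 - 0.158N_1 into the first: N_1(1 - 0.602·0.158) = 592 - 0.602·532.
So N_1* = 272/0.905 = 300, and then N_2* = 532 - 0.158·300 = 485.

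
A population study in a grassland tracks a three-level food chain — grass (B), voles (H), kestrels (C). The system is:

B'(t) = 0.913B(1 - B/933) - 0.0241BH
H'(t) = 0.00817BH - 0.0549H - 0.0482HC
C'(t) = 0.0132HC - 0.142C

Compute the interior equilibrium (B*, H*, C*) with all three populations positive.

From dC/dt = 0: 0.0132H* = 0.142, so H* = 10.8.
From dB/dt = 0: 0.913(1 - B*/933) = 0.0241·10.8, giving B* = 933·(1 - 0.284) = 668.
From dH/dt = 0: 0.00817·668 - 0.0549 = 0.0482C*, so C* = 5.4/0.0482 = 112.

B* ≈ 668, H* ≈ 10.8, C* ≈ 112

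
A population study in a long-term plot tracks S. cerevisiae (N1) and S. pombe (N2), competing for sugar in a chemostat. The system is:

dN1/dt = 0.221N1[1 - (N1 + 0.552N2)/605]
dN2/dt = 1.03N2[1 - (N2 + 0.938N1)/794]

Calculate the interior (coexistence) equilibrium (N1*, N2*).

N1* ≈ 346, N2* ≈ 470

Setting both brackets to zero gives the nullclines N1 + 0.552N2 = 605 and 0.938N1 + N2 = 794.
Substituting N2 = 794 - 0.938N1 into the first: N1(1 - 0.552·0.938) = 605 - 0.552·794.
So N1* = 167/0.482 = 346, and then N2* = 794 - 0.938·346 = 470.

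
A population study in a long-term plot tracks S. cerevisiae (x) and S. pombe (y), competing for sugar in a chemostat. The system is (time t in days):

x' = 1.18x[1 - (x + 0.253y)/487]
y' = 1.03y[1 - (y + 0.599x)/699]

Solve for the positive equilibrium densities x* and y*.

Setting both brackets to zero gives the nullclines x + 0.253y = 487 and 0.599x + y = 699.
Substituting y = 699 - 0.599x into the first: x(1 - 0.253·0.599) = 487 - 0.253·699.
So x* = 310/0.848 = 366, and then y* = 699 - 0.599·366 = 480.

x* ≈ 366, y* ≈ 480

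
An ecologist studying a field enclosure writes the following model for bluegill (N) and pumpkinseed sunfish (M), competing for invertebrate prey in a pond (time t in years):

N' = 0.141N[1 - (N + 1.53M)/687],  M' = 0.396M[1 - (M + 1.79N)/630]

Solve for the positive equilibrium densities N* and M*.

N* ≈ 159, M* ≈ 345

Setting both brackets to zero gives the nullclines N + 1.53M = 687 and 1.79N + M = 630.
Substituting M = 630 - 1.79N into the first: N(1 - 1.53·1.79) = 687 - 1.53·630.
So N* = -277/-1.74 = 159, and then M* = 630 - 1.79·159 = 345.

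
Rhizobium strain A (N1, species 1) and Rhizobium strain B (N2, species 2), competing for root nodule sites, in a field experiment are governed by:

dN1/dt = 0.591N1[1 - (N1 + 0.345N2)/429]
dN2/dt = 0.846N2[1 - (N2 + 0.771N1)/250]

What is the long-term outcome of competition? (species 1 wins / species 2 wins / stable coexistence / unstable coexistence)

species 1 excludes species 2

Compare the nullcline intercepts: K1/α12 = 429/0.345 = 1240 > K2 = 250; K2/α21 = 250/0.771 = 324 < K1 = 429.
Since the inequalities point opposite ways, species 1 can invade but species 2 cannot.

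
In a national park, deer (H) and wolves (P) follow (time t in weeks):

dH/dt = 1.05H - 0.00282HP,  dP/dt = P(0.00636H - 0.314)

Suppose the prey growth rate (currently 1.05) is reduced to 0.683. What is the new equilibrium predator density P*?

At the interior fixed point, setting dH/dt = 0 with H > 0 fixes P* = (prey growth rate)/(HP coefficient) — independent of the other coefficients.
With the change, P* = 0.683/0.00282 = 242; it falls from 372.

P* ≈ 242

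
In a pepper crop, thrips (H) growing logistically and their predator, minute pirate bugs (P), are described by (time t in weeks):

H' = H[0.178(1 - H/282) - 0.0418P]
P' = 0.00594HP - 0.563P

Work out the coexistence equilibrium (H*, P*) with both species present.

From dP/dt = 0 with P > 0: 0.00594H* = 0.563, so H* = 94.8.
Substitute into dH/dt = 0: 0.178(1 - 94.8/282) = 0.0418P*.
The bracket is 0.664, giving P* = 0.118/0.0418 = 2.83.

H* ≈ 94.8, P* ≈ 2.83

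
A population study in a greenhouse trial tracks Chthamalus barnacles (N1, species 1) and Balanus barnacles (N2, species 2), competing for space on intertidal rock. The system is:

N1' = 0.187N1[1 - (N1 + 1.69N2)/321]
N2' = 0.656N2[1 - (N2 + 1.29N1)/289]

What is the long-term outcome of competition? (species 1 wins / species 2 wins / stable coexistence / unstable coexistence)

Compare the nullcline intercepts: K1/α12 = 321/1.69 = 190 < K2 = 289; K2/α21 = 289/1.29 = 224 < K1 = 321.
Since both are reversed, neither can invade when rare; the interior point is a saddle.

unstable coexistence (outcome depends on initial conditions)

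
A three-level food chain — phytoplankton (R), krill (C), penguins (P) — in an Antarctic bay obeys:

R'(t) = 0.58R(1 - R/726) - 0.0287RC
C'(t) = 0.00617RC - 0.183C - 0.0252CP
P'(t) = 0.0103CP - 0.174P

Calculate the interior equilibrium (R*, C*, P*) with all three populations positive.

R* ≈ 119, C* ≈ 16.9, P* ≈ 21.9

From dP/dt = 0: 0.0103C* = 0.174, so C* = 16.9.
From dR/dt = 0: 0.58(1 - R*/726) = 0.0287·16.9, giving R* = 726·(1 - 0.836) = 119.
From dC/dt = 0: 0.00617·119 - 0.183 = 0.0252P*, so P* = 0.552/0.0252 = 21.9.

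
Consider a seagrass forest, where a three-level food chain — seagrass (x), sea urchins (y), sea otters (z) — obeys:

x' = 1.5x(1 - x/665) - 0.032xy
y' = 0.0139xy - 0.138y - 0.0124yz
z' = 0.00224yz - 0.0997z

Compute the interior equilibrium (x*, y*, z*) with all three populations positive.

From dz/dt = 0: 0.00224y* = 0.0997, so y* = 44.5.
From dx/dt = 0: 1.5(1 - x*/665) = 0.032·44.5, giving x* = 665·(1 - 0.95) = 33.6.
From dy/dt = 0: 0.0139·33.6 - 0.138 = 0.0124z*, so z* = 0.329/0.0124 = 26.5.

x* ≈ 33.6, y* ≈ 44.5, z* ≈ 26.5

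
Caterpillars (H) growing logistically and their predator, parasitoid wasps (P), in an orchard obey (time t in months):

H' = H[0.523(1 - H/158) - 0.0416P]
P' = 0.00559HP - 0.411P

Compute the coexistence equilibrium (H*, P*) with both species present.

From dP/dt = 0 with P > 0: 0.00559H* = 0.411, so H* = 73.5.
Substitute into dH/dt = 0: 0.523(1 - 73.5/158) = 0.0416P*.
The bracket is 0.535, giving P* = 0.28/0.0416 = 6.72.

H* ≈ 73.5, P* ≈ 6.72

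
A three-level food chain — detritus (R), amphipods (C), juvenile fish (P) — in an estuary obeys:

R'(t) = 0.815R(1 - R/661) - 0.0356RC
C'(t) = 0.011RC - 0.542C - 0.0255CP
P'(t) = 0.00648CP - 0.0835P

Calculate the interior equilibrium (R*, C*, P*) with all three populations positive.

R* ≈ 289, C* ≈ 12.9, P* ≈ 103

From dP/dt = 0: 0.00648C* = 0.0835, so C* = 12.9.
From dR/dt = 0: 0.815(1 - R*/661) = 0.0356·12.9, giving R* = 661·(1 - 0.563) = 289.
From dC/dt = 0: 0.011·289 - 0.542 = 0.0255P*, so P* = 2.64/0.0255 = 103.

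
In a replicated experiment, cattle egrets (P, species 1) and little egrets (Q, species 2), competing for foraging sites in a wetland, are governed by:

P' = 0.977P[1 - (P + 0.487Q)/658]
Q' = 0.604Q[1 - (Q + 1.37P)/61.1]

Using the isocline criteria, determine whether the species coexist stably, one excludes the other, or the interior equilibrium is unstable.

Compare the nullcline intercepts: K1/α12 = 658/0.487 = 1350 > K2 = 61.1; K2/α21 = 61.1/1.37 = 44.6 < K1 = 658.
Since the inequalities point opposite ways, species 1 can invade but species 2 cannot.

species 1 excludes species 2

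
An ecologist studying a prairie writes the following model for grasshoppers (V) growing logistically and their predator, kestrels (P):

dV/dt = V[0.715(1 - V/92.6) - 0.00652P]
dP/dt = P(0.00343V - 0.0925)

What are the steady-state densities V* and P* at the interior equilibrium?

V* ≈ 27, P* ≈ 77.7

From dP/dt = 0 with P > 0: 0.00343V* = 0.0925, so V* = 27.
Substitute into dV/dt = 0: 0.715(1 - 27/92.6) = 0.00652P*.
The bracket is 0.709, giving P* = 0.507/0.00652 = 77.7.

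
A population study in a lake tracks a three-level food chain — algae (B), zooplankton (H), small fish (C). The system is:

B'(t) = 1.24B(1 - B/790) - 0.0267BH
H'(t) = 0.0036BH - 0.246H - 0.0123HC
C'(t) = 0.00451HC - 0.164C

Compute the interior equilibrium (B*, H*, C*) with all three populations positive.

B* ≈ 171, H* ≈ 36.4, C* ≈ 30.2

From dC/dt = 0: 0.00451H* = 0.164, so H* = 36.4.
From dB/dt = 0: 1.24(1 - B*/790) = 0.0267·36.4, giving B* = 790·(1 - 0.783) = 171.
From dH/dt = 0: 0.0036·171 - 0.246 = 0.0123C*, so C* = 0.371/0.0123 = 30.2.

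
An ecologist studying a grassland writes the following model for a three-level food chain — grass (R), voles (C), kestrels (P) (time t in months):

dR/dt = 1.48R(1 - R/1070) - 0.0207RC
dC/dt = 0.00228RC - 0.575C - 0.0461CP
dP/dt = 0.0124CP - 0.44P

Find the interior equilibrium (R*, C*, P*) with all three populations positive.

R* ≈ 539, C* ≈ 35.5, P* ≈ 14.2

From dP/dt = 0: 0.0124C* = 0.44, so C* = 35.5.
From dR/dt = 0: 1.48(1 - R*/1070) = 0.0207·35.5, giving R* = 1070·(1 - 0.496) = 539.
From dC/dt = 0: 0.00228·539 - 0.575 = 0.0461P*, so P* = 0.654/0.0461 = 14.2.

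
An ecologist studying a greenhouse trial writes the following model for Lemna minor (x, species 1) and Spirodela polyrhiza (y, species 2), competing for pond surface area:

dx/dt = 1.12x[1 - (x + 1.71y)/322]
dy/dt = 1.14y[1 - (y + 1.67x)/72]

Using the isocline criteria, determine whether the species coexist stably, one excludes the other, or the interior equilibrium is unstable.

Compare the nullcline intercepts: K1/α12 = 322/1.71 = 188 > K2 = 72; K2/α21 = 72/1.67 = 43.1 < K1 = 322.
Since the inequalities point opposite ways, species 1 can invade but species 2 cannot.

species 1 excludes species 2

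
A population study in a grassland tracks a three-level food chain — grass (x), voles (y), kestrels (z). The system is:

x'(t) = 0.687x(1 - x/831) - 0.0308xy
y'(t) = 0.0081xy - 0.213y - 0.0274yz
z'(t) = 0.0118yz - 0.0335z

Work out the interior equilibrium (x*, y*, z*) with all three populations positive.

From dz/dt = 0: 0.0118y* = 0.0335, so y* = 2.84.
From dx/dt = 0: 0.687(1 - x*/831) = 0.0308·2.84, giving x* = 831·(1 - 0.127) = 725.
From dy/dt = 0: 0.0081·725 - 0.213 = 0.0274z*, so z* = 5.66/0.0274 = 207.

x* ≈ 725, y* ≈ 2.84, z* ≈ 207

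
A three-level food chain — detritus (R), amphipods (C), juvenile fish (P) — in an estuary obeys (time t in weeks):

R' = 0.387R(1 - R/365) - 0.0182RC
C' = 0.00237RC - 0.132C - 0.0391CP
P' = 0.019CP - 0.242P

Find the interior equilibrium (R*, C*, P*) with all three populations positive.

R* ≈ 146, C* ≈ 12.7, P* ≈ 5.5

From dP/dt = 0: 0.019C* = 0.242, so C* = 12.7.
From dR/dt = 0: 0.387(1 - R*/365) = 0.0182·12.7, giving R* = 365·(1 - 0.599) = 146.
From dC/dt = 0: 0.00237·146 - 0.132 = 0.0391P*, so P* = 0.215/0.0391 = 5.5.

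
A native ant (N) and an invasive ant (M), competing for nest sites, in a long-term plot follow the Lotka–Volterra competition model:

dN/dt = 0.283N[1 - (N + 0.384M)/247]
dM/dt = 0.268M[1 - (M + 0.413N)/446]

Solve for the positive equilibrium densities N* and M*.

N* ≈ 90, M* ≈ 409

Setting both brackets to zero gives the nullclines N + 0.384M = 247 and 0.413N + M = 446.
Substituting M = 446 - 0.413N into the first: N(1 - 0.384·0.413) = 247 - 0.384·446.
So N* = 75.7/0.841 = 90, and then M* = 446 - 0.413·90 = 409.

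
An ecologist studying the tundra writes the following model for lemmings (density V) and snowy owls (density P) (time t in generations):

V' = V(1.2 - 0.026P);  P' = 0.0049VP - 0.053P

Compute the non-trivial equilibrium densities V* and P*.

Set dP/dt = 0 with P > 0: 0.0049V - 0.053 = 0, so V* = 0.053/0.0049 = 10.8.
Set dV/dt = 0 with V > 0: 1.2 - 0.026P = 0, so P* = 1.2/0.026 = 46.2.

V* ≈ 10.8, P* ≈ 46.2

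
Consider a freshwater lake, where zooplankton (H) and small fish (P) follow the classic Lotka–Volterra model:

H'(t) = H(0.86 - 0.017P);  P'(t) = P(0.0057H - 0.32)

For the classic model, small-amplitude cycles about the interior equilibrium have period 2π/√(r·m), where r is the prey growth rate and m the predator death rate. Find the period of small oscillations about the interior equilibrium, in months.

Here r = 0.86 and m = 0.32, so r·m = 0.275.
ω = √0.275 = 0.525 per month, hence T = 2π/ω ≈ 12 months.

T ≈ 12 months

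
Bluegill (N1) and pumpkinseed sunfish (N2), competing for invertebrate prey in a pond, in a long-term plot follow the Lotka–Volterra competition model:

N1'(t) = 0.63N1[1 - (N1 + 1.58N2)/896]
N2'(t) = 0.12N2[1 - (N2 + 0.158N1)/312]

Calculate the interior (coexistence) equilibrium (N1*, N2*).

Setting both brackets to zero gives the nullclines N1 + 1.58N2 = 896 and 0.158N1 + N2 = 312.
Substituting N2 = 312 - 0.158N1 into the first: N1(1 - 1.58·0.158) = 896 - 1.58·312.
So N1* = 403/0.75 = 537, and then N2* = 312 - 0.158·537 = 227.

N1* ≈ 537, N2* ≈ 227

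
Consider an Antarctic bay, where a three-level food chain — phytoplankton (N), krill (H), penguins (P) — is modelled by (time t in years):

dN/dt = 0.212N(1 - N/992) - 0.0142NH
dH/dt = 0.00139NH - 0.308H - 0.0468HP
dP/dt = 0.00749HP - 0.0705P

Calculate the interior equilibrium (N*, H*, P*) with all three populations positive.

From dP/dt = 0: 0.00749H* = 0.0705, so H* = 9.41.
From dN/dt = 0: 0.212(1 - N*/992) = 0.0142·9.41, giving N* = 992·(1 - 0.63) = 367.
From dH/dt = 0: 0.00139·367 - 0.308 = 0.0468P*, so P* = 0.202/0.0468 = 4.31.

N* ≈ 367, H* ≈ 9.41, P* ≈ 4.31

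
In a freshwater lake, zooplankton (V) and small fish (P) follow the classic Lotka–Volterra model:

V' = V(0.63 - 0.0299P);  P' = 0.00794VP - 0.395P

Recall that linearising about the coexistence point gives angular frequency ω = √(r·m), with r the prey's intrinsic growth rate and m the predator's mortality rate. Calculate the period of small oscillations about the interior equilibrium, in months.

T ≈ 12.6 months

Here r = 0.63 and m = 0.395, so r·m = 0.249.
ω = √0.249 = 0.499 per month, hence T = 2π/ω ≈ 12.6 months.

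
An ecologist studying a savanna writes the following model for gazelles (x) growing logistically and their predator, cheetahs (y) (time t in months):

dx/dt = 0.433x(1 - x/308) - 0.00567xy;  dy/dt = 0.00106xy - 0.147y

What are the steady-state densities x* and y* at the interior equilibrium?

From dy/dt = 0 with y > 0: 0.00106x* = 0.147, so x* = 139.
Substitute into dx/dt = 0: 0.433(1 - 139/308) = 0.00567y*.
The bracket is 0.55, giving y* = 0.238/0.00567 = 42.

x* ≈ 139, y* ≈ 42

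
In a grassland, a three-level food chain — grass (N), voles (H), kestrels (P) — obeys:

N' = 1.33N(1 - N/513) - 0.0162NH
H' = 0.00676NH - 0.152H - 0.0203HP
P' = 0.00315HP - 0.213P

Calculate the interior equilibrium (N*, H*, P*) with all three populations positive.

From dP/dt = 0: 0.00315H* = 0.213, so H* = 67.6.
From dN/dt = 0: 1.33(1 - N*/513) = 0.0162·67.6, giving N* = 513·(1 - 0.824) = 90.5.
From dH/dt = 0: 0.00676·90.5 - 0.152 = 0.0203P*, so P* = 0.46/0.0203 = 22.6.

N* ≈ 90.5, H* ≈ 67.6, P* ≈ 22.6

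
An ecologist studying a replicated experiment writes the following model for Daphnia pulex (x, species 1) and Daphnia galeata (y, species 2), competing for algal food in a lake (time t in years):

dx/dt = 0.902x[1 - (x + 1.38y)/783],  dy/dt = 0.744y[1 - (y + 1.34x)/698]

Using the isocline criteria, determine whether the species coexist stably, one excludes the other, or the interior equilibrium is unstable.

unstable coexistence (outcome depends on initial conditions)

Compare the nullcline intercepts: K1/α12 = 783/1.38 = 567 < K2 = 698; K2/α21 = 698/1.34 = 521 < K1 = 783.
Since both are reversed, neither can invade when rare; the interior point is a saddle.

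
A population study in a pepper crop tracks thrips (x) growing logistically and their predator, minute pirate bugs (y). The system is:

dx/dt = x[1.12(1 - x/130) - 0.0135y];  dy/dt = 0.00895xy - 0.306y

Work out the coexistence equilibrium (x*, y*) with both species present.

x* ≈ 34.2, y* ≈ 61.1

From dy/dt = 0 with y > 0: 0.00895x* = 0.306, so x* = 34.2.
Substitute into dx/dt = 0: 1.12(1 - 34.2/130) = 0.0135y*.
The bracket is 0.737, giving y* = 0.825/0.0135 = 61.1.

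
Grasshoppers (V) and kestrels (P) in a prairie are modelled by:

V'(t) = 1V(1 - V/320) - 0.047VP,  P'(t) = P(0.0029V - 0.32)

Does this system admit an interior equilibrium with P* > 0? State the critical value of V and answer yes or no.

The predator equation gives dP/dt > 0 only when V > 0.32/0.0029 = 110.
Without the predator, V → K = 320. Since 320 > 110, the predator can invade and persist.

Threshold V = 110; K > 110, so yes, the predator persists.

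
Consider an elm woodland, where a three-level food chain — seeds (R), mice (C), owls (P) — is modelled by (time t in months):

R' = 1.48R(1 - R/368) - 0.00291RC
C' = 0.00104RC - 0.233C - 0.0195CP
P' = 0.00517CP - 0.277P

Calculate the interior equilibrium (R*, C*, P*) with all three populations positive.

From dP/dt = 0: 0.00517C* = 0.277, so C* = 53.6.
From dR/dt = 0: 1.48(1 - R*/368) = 0.00291·53.6, giving R* = 368·(1 - 0.105) = 329.
From dC/dt = 0: 0.00104·329 - 0.233 = 0.0195P*, so P* = 0.109/0.0195 = 5.61.

R* ≈ 329, C* ≈ 53.6, P* ≈ 5.61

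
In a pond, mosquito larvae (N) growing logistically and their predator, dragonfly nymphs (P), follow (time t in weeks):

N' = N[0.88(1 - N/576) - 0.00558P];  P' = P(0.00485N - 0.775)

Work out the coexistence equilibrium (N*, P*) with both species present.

N* ≈ 160, P* ≈ 114

From dP/dt = 0 with P > 0: 0.00485N* = 0.775, so N* = 160.
Substitute into dN/dt = 0: 0.88(1 - 160/576) = 0.00558P*.
The bracket is 0.723, giving P* = 0.636/0.00558 = 114.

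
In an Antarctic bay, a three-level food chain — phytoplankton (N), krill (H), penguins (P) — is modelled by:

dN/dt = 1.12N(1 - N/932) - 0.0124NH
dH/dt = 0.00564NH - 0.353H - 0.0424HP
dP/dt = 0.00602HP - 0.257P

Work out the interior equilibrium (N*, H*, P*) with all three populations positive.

From dP/dt = 0: 0.00602H* = 0.257, so H* = 42.7.
From dN/dt = 0: 1.12(1 - N*/932) = 0.0124·42.7, giving N* = 932·(1 - 0.473) = 491.
From dH/dt = 0: 0.00564·491 - 0.353 = 0.0424P*, so P* = 2.42/0.0424 = 57.1.

N* ≈ 491, H* ≈ 42.7, P* ≈ 57.1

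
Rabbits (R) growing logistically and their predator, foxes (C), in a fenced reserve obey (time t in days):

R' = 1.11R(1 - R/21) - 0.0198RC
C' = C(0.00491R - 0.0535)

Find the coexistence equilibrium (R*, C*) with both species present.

R* ≈ 10.9, C* ≈ 27

From dC/dt = 0 with C > 0: 0.00491R* = 0.0535, so R* = 10.9.
Substitute into dR/dt = 0: 1.11(1 - 10.9/21) = 0.0198C*.
The bracket is 0.481, giving C* = 0.534/0.0198 = 27.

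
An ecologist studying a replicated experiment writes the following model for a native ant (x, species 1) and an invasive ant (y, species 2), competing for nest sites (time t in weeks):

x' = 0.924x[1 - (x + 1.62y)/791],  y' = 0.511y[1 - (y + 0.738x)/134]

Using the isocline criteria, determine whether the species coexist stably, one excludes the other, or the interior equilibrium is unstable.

species 1 excludes species 2

Compare the nullcline intercepts: K1/α12 = 791/1.62 = 488 > K2 = 134; K2/α21 = 134/0.738 = 182 < K1 = 791.
Since the inequalities point opposite ways, species 1 can invade but species 2 cannot.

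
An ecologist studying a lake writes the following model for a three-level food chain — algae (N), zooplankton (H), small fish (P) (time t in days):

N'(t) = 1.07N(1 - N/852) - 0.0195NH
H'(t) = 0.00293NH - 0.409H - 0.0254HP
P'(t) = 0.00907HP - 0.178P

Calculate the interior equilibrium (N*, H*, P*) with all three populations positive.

From dP/dt = 0: 0.00907H* = 0.178, so H* = 19.6.
From dN/dt = 0: 1.07(1 - N*/852) = 0.0195·19.6, giving N* = 852·(1 - 0.358) = 547.
From dH/dt = 0: 0.00293·547 - 0.409 = 0.0254P*, so P* = 1.19/0.0254 = 47.

N* ≈ 547, H* ≈ 19.6, P* ≈ 47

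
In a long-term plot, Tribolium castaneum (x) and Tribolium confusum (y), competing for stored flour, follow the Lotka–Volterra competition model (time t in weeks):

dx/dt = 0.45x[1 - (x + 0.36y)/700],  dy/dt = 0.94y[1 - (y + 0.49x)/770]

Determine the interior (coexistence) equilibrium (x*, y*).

x* ≈ 513, y* ≈ 518

Setting both brackets to zero gives the nullclines x + 0.36y = 700 and 0.49x + y = 770.
Substituting y = 770 - 0.49x into the first: x(1 - 0.36·0.49) = 700 - 0.36·770.
So x* = 423/0.824 = 513, and then y* = 770 - 0.49·513 = 518.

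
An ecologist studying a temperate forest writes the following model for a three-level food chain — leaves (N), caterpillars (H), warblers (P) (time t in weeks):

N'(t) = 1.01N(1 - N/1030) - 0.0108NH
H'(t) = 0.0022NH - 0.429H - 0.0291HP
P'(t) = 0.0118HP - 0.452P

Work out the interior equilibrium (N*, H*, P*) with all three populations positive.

From dP/dt = 0: 0.0118H* = 0.452, so H* = 38.3.
From dN/dt = 0: 1.01(1 - N*/1030) = 0.0108·38.3, giving N* = 1030·(1 - 0.41) = 608.
From dH/dt = 0: 0.0022·608 - 0.429 = 0.0291P*, so P* = 0.909/0.0291 = 31.2.

N* ≈ 608, H* ≈ 38.3, P* ≈ 31.2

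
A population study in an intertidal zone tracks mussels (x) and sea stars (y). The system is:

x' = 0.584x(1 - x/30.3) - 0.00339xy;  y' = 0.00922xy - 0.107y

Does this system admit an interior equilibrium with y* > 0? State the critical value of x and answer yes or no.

The predator equation gives dy/dt > 0 only when x > 0.107/0.00922 = 11.6.
Without the predator, x → K = 30.3. Since 30.3 > 11.6, the predator can invade and persist.

Threshold x = 11.6; K > 11.6, so yes, the predator persists.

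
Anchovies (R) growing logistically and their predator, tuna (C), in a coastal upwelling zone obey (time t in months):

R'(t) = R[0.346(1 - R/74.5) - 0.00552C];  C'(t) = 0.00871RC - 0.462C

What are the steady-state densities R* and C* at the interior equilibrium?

From dC/dt = 0 with C > 0: 0.00871R* = 0.462, so R* = 53.
Substitute into dR/dt = 0: 0.346(1 - 53/74.5) = 0.00552C*.
The bracket is 0.288, giving C* = 0.0997/0.00552 = 18.1.

R* ≈ 53, C* ≈ 18.1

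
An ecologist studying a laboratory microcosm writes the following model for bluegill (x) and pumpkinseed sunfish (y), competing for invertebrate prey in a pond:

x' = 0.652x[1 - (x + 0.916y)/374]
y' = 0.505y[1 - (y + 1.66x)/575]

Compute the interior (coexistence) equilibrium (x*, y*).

x* ≈ 293, y* ≈ 88.1

Setting both brackets to zero gives the nullclines x + 0.916y = 374 and 1.66x + y = 575.
Substituting y = 575 - 1.66x into the first: x(1 - 0.916·1.66) = 374 - 0.916·575.
So x* = -153/-0.521 = 293, and then y* = 575 - 1.66·293 = 88.1.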